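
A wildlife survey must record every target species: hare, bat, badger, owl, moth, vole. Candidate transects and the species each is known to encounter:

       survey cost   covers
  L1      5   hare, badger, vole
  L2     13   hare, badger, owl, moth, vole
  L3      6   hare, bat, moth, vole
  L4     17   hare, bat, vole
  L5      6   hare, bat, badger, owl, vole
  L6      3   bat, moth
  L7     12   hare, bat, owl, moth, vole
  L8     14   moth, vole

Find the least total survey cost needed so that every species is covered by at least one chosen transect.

L5, L6 cover every species at survey cost 6 + 3 = 9.
Any cover uses at least 2 transects; among all covering selections none totals below 9.

9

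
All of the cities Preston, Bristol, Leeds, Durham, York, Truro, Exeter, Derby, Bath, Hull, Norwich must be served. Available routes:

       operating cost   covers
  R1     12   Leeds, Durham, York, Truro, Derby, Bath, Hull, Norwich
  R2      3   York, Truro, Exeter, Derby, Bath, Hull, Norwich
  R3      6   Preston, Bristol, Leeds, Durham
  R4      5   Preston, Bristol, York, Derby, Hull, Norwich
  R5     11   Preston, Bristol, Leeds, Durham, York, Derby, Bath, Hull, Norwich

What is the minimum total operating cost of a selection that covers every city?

9

R2, R3 cover every city at operating cost 3 + 6 = 9.
Any cover uses at least 2 routes; among all covering selections none totals below 9.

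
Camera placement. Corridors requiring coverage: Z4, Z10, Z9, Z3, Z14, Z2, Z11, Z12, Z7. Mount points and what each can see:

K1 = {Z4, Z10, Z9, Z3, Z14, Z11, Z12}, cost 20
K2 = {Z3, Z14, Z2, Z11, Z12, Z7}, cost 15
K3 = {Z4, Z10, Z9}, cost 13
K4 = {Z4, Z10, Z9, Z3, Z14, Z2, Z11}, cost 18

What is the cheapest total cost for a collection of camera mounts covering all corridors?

K2, K3 cover every corridor at cost 15 + 13 = 28.
Any cover uses at least 2 camera mounts; among all covering selections none totals below 28.

28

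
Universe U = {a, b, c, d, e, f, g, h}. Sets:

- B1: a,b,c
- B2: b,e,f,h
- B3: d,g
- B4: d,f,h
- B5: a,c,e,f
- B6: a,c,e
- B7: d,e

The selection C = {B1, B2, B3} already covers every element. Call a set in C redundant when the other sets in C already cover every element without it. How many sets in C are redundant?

0

Drop B1: a, c uncovered — not redundant.
Drop B2: e, f, h uncovered — not redundant.
Drop B3: d, g uncovered — not redundant.
None of the sets in C is redundant.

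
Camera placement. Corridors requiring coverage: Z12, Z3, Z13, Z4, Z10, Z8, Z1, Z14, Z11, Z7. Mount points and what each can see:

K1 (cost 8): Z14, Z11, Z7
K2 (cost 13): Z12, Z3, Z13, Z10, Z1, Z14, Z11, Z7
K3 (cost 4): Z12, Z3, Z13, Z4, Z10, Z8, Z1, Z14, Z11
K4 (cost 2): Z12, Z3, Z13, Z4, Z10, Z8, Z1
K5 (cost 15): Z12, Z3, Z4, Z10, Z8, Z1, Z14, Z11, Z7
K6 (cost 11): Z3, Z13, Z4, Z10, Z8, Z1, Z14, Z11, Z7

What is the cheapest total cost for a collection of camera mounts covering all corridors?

K1, K4 cover every corridor at cost 8 + 2 = 10.
Any cover uses at least 2 camera mounts; among all covering selections none totals below 10.
Greedy by coverage-per-cost would pick K4, K3, K1 for 14 — worse than the optimum 10.

10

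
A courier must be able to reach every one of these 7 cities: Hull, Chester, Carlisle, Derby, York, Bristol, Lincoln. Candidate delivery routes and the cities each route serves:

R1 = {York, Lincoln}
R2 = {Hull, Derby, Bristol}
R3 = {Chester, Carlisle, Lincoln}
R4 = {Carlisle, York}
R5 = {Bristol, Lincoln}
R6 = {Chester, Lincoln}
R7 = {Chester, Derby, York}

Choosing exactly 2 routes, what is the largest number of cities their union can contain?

Choosing R2, R3 covers {Hull, Chester, Carlisle, Derby, Bristol, Lincoln} — 6 cities.
No choice of 2 routes does better; here York is left uncovered.

6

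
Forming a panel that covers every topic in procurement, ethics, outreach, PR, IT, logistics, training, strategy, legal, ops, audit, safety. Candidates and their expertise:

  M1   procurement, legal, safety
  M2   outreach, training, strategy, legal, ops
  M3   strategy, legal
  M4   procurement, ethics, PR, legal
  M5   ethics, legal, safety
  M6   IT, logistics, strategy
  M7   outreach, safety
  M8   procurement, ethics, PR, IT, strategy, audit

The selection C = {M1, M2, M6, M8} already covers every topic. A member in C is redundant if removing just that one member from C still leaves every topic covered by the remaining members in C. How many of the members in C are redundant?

0

Drop M1: safety uncovered — not redundant.
Drop M2: outreach, training, ops uncovered — not redundant.
Drop M6: logistics uncovered — not redundant.
Drop M8: ethics, PR, audit uncovered — not redundant.
None of the members in C is redundant.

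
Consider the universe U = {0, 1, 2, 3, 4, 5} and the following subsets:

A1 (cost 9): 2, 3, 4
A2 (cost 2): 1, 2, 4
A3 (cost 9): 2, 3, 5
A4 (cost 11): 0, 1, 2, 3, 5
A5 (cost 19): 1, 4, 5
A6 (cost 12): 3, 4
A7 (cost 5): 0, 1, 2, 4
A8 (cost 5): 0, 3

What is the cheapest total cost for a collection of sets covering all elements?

13

A2, A4 cover every element at cost 2 + 11 = 13.
Any cover uses at least 2 sets; among all covering selections none totals below 13.
Greedy by coverage-per-cost would pick A2, A8, A3 for 16 — worse than the optimum 13.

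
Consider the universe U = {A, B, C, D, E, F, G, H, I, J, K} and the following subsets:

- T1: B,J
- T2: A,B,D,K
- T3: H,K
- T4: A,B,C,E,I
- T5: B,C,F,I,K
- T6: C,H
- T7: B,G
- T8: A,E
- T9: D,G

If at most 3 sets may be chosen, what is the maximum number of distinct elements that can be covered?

Choosing T3, T4, T9 covers {A, B, C, D, E, G, H, I, K} — 9 elements.
No choice of 3 sets does better; here F, J are left uncovered.

9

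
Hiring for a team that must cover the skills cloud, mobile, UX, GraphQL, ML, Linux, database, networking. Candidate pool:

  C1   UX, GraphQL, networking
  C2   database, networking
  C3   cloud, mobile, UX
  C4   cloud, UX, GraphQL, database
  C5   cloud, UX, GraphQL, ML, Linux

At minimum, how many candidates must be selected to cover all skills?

C2, C3, C5 together cover {cloud, mobile, UX, GraphQL, ML, Linux, database, networking} — every skill.
No 2 of the 5 candidates cover everything (all 10 pairs fall short), so 3 is minimum.

3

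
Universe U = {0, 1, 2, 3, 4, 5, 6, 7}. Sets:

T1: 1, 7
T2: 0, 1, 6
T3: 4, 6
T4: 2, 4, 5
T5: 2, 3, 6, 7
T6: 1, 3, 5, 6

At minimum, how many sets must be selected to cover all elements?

3

T2, T4, T5 together cover {0, 1, 2, 3, 4, 5, 6, 7} — every element.
No 2 of the 6 sets cover everything (all 15 pairs fall short), so 3 is minimum.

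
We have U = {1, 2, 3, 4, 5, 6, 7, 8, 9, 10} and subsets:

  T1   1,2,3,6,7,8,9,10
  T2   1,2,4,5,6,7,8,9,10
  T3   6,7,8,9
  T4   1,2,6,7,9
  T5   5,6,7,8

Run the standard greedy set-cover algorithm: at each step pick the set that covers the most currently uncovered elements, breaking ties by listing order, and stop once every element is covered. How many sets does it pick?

2

Pick 1: T2 covers 9 new elements (1, 2, 4, 5, 6, 7, 8, 9, 10).
Pick 2: T1 covers 1 new elements (3).
Greedy uses 2 sets.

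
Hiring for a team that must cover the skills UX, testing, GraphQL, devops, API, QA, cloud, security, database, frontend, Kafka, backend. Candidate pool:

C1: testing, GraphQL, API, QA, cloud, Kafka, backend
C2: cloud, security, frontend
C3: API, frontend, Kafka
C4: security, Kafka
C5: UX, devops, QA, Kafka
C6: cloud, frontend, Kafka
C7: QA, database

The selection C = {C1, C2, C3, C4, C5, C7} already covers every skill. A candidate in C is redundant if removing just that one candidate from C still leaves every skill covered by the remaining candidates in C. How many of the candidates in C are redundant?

3

Drop C1: testing, GraphQL, backend uncovered — not redundant.
Drop C2: the rest still cover every skill — redundant.
Drop C3: the rest still cover every skill — redundant.
Drop C4: the rest still cover every skill — redundant.
Drop C5: UX, devops uncovered — not redundant.
Drop C7: database uncovered — not redundant.
3 redundant: C2, C3, C4.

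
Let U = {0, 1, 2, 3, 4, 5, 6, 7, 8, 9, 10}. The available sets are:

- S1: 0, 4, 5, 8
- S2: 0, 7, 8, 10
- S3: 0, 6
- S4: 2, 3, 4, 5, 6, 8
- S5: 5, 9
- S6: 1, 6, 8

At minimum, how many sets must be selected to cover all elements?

S2, S4, S5, S6 together cover {0, 1, 2, 3, 4, 5, 6, 7, 8, 9, 10} — every element.
No 3 of the 6 sets cover everything (all 20 triples fall short), so 4 is minimum.

4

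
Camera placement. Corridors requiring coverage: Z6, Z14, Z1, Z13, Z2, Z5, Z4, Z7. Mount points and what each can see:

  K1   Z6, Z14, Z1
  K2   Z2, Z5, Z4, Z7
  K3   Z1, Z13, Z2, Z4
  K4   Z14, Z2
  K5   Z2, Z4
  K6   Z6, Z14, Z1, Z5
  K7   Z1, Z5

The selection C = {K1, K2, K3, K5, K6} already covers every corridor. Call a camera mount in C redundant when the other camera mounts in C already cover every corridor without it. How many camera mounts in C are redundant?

3

Drop K1: the rest still cover every corridor — redundant.
Drop K2: Z7 uncovered — not redundant.
Drop K3: Z13 uncovered — not redundant.
Drop K5: the rest still cover every corridor — redundant.
Drop K6: the rest still cover every corridor — redundant.
3 redundant: K1, K5, K6.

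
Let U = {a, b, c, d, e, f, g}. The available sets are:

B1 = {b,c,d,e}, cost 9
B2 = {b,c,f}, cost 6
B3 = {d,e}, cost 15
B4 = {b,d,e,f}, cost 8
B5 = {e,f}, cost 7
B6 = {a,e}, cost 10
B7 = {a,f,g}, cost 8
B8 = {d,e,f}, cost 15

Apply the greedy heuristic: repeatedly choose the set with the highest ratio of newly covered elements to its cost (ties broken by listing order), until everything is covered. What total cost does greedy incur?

22

Pick 1: B2 adds 3 new (b, c, f) at cost 6 (ratio 3/6).
Pick 2: B4 adds 2 new (d, e) at cost 8 (ratio 2/8).
Pick 3: B7 adds 2 new (a, g) at cost 8 (ratio 2/8).
Greedy total cost: 6 + 8 + 8 = 22. (The true optimum is 17, so greedy overshoots here.)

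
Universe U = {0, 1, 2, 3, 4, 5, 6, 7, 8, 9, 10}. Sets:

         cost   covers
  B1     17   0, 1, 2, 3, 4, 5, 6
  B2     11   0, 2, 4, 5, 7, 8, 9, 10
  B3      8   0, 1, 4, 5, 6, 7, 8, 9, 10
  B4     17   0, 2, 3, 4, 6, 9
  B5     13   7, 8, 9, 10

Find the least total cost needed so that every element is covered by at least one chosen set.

25

B1, B3 cover every element at cost 17 + 8 = 25.
Any cover uses at least 2 sets; among all covering selections none totals below 25.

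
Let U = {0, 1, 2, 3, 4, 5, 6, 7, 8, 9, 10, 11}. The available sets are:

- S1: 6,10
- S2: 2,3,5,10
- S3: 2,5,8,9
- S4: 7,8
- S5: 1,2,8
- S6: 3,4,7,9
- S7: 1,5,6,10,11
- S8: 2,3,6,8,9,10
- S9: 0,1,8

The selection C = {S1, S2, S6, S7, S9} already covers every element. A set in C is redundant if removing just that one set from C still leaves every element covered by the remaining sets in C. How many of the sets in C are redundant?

1

Drop S1: the rest still cover every element — redundant.
Drop S2: 2 uncovered — not redundant.
Drop S6: 4, 7, 9 uncovered — not redundant.
Drop S7: 11 uncovered — not redundant.
Drop S9: 0, 8 uncovered — not redundant.
1 redundant: S1.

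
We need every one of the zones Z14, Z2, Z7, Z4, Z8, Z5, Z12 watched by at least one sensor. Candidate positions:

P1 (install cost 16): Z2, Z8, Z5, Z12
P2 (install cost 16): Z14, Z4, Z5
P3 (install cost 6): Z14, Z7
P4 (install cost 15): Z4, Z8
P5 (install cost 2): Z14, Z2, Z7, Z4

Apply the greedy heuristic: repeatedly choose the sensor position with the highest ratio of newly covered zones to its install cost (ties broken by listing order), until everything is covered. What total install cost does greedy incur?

Pick 1: P5 adds 4 new (Z14, Z2, Z7, Z4) at install cost 2 (ratio 4/2).
Pick 2: P1 adds 3 new (Z8, Z5, Z12) at install cost 16 (ratio 3/16).
Greedy total install cost: 2 + 16 = 18.

18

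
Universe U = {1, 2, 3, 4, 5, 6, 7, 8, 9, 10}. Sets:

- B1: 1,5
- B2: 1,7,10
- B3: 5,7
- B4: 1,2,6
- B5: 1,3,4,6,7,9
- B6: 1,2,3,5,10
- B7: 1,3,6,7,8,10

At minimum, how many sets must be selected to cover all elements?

3

B5, B6, B7 together cover {1, 2, 3, 4, 5, 6, 7, 8, 9, 10} — every element.
No 2 of the 7 sets cover everything (all 21 pairs fall short), so 3 is minimum.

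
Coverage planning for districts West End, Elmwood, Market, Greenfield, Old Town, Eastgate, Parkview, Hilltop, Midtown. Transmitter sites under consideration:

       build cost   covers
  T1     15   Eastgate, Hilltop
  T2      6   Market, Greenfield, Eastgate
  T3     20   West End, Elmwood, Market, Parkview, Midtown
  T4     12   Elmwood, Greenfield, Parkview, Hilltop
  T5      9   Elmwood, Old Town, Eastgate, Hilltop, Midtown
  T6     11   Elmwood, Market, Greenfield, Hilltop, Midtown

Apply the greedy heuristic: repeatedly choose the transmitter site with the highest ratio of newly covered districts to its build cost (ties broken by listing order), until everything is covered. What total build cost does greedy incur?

Pick 1: T5 adds 5 new (Elmwood, Old Town, Eastgate, Hilltop, Midtown) at build cost 9 (ratio 5/9).
Pick 2: T2 adds 2 new (Market, Greenfield) at build cost 6 (ratio 2/6).
Pick 3: T3 adds 2 new (West End, Parkview) at build cost 20 (ratio 2/20).
Greedy total build cost: 9 + 6 + 20 = 35.

35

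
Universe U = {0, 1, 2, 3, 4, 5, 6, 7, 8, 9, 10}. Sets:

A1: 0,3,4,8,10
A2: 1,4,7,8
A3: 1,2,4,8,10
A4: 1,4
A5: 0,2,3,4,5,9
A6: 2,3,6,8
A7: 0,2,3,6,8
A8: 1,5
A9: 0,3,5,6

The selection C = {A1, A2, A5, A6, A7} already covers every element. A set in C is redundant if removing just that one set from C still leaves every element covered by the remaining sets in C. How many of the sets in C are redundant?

Drop A1: 10 uncovered — not redundant.
Drop A2: 1, 7 uncovered — not redundant.
Drop A5: 5, 9 uncovered — not redundant.
Drop A6: the rest still cover every element — redundant.
Drop A7: the rest still cover every element — redundant.
2 redundant: A6, A7.

2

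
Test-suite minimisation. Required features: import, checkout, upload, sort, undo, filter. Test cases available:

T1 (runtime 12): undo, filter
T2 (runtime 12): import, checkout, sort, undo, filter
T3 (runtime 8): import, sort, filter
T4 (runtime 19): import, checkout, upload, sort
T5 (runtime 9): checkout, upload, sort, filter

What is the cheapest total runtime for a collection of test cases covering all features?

21

T2, T5 cover every feature at runtime 12 + 9 = 21.
Any cover uses at least 2 test cases; among all covering selections none totals below 21.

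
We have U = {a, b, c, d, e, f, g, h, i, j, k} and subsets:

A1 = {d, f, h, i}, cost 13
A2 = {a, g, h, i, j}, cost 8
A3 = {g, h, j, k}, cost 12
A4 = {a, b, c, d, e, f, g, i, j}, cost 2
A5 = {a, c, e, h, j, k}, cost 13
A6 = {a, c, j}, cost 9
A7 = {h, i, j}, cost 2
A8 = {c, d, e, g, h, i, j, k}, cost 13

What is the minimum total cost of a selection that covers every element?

A3, A4 cover every element at cost 12 + 2 = 14.
Any cover uses at least 2 sets; among all covering selections none totals below 14.
Greedy by coverage-per-cost would pick A4, A7, A3 for 16 — worse than the optimum 14.

14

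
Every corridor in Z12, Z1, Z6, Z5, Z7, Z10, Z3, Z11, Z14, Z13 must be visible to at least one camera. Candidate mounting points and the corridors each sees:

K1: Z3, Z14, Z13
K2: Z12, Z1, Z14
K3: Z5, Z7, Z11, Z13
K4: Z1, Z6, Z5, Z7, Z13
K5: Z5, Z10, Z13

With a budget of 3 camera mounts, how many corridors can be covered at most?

Choosing K1, K2, K3 covers {Z12, Z1, Z5, Z7, Z3, Z11, Z14, Z13} — 8 corridors.
No choice of 3 camera mounts does better; here Z6, Z10 are left uncovered.

8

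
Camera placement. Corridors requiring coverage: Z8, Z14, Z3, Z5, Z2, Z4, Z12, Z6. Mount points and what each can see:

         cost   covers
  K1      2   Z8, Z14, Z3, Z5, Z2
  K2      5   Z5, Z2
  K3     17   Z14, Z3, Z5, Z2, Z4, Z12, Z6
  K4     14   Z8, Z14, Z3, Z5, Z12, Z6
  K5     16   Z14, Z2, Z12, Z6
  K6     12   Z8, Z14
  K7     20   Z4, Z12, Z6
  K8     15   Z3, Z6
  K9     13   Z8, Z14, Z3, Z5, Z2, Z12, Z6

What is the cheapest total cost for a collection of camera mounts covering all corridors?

K1, K3 cover every corridor at cost 2 + 17 = 19.
Any cover uses at least 2 camera mounts; among all covering selections none totals below 19.

19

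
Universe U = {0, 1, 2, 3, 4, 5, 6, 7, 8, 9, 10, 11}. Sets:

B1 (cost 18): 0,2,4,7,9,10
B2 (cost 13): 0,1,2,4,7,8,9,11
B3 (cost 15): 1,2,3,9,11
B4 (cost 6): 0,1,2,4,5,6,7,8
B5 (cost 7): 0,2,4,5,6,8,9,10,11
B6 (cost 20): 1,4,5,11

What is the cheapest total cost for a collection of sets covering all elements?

B3, B4, B5 cover every element at cost 15 + 6 + 7 = 28.
Any cover uses at least 3 sets; among all covering selections none totals below 28.

28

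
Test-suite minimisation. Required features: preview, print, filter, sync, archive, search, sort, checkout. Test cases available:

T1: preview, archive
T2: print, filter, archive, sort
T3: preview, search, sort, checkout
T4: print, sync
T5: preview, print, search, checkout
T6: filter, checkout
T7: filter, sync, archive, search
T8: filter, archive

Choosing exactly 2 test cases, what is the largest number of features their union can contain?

7

Choosing T2, T3 covers {preview, print, filter, archive, search, sort, checkout} — 7 features.
No choice of 2 test cases does better; here sync is left uncovered.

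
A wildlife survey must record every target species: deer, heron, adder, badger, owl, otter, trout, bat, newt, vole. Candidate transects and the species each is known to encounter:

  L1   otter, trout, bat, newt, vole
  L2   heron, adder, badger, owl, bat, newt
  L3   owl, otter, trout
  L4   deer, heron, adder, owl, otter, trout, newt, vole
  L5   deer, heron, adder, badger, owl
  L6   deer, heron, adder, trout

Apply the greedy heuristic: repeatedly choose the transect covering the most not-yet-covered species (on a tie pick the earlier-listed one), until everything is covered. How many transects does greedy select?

2

Pick 1: L4 covers 8 new species (deer, heron, adder, owl, otter, trout, newt, vole).
Pick 2: L2 covers 2 new species (badger, bat).
Greedy uses 2 transects.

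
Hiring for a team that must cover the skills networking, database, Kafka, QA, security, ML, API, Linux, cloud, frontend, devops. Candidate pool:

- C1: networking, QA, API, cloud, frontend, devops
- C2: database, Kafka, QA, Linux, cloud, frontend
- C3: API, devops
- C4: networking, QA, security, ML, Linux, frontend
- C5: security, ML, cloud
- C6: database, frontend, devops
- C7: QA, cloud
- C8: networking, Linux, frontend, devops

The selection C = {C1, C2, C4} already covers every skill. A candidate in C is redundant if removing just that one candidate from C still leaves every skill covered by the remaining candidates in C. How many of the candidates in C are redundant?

Drop C1: API, devops uncovered — not redundant.
Drop C2: database, Kafka uncovered — not redundant.
Drop C4: security, ML uncovered — not redundant.
None of the candidates in C is redundant.

0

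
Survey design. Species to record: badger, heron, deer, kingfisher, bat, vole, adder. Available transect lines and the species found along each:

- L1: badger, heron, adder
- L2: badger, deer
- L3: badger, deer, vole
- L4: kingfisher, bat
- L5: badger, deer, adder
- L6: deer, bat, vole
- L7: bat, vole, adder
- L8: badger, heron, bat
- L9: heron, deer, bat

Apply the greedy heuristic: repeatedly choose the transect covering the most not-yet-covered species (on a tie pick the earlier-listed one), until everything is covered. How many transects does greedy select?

Pick 1: L1 covers 3 new species (badger, heron, adder).
Pick 2: L6 covers 3 new species (deer, bat, vole).
Pick 3: L4 covers 1 new species (kingfisher).
Greedy uses 3 transects.

3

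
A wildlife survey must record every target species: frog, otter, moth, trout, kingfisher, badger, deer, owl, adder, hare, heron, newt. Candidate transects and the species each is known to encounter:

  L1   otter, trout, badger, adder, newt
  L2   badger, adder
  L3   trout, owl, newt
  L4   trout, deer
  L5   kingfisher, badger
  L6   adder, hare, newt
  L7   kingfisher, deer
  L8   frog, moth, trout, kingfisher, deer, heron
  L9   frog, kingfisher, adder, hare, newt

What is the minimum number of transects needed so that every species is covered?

4

L1, L3, L6, L8 together cover {frog, otter, moth, trout, kingfisher, badger, deer, owl, adder, hare, heron, newt} — every species.
No 3 of the 9 transects cover everything (all 84 triples fall short), so 4 is minimum.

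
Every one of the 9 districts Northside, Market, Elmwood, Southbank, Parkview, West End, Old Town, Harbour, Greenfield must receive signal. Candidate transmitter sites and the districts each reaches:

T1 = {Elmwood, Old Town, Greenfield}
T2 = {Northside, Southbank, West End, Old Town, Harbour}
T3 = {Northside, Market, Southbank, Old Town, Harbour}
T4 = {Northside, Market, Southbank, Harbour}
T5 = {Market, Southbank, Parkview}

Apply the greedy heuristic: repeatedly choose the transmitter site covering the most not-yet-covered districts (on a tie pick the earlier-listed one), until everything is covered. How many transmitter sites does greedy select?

3

Pick 1: T2 covers 5 new districts (Northside, Southbank, West End, Old Town, Harbour).
Pick 2: T1 covers 2 new districts (Elmwood, Greenfield).
Pick 3: T5 covers 2 new districts (Market, Parkview).
Greedy uses 3 transmitter sites.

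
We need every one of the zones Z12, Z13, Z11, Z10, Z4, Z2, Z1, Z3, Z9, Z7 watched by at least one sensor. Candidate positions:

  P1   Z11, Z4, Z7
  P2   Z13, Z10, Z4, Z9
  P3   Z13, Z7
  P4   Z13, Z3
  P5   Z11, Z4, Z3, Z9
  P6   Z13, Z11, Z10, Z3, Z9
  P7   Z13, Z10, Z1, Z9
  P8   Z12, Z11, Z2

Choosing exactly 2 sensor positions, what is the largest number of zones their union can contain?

Choosing P1, P6 covers {Z13, Z11, Z10, Z4, Z3, Z9, Z7} — 7 zones.
No choice of 2 sensor positions does better; here Z12, Z2, Z1 are left uncovered.

7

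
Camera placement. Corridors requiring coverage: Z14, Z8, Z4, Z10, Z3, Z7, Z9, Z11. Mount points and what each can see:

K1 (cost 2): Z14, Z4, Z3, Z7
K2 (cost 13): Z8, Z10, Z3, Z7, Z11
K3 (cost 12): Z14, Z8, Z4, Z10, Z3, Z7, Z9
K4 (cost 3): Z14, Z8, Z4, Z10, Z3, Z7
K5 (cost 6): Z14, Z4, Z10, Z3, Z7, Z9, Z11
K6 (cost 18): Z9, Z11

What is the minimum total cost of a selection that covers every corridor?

9

K4, K5 cover every corridor at cost 3 + 6 = 9.
Any cover uses at least 2 camera mounts; among all covering selections none totals below 9.
Greedy by coverage-per-cost would pick K1, K4, K5 for 11 — worse than the optimum 9.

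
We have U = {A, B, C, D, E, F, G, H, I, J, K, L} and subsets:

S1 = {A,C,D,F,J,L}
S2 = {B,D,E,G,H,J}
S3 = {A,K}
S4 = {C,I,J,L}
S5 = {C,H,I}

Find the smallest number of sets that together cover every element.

S1, S2, S3, S4 together cover {A, B, C, D, E, F, G, H, I, J, K, L} — every element.
No 3 of the 5 sets cover everything (all 10 triples fall short), so 4 is minimum.

4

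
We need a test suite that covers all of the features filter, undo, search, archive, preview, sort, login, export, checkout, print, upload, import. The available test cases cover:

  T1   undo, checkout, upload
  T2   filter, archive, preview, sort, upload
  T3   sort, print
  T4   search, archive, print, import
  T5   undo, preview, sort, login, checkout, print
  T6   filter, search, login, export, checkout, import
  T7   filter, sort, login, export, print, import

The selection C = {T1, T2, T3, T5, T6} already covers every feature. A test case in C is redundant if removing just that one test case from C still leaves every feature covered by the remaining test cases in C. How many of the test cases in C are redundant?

3

Drop T1: the rest still cover every feature — redundant.
Drop T2: archive uncovered — not redundant.
Drop T3: the rest still cover every feature — redundant.
Drop T5: the rest still cover every feature — redundant.
Drop T6: search, export, import uncovered — not redundant.
3 redundant: T1, T3, T5.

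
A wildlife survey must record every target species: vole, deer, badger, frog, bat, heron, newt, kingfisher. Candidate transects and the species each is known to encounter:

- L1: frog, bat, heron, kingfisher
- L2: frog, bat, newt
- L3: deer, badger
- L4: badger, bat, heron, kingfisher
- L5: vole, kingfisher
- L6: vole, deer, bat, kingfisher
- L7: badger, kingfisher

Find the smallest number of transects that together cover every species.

L2, L4, L6 together cover {vole, deer, badger, frog, bat, heron, newt, kingfisher} — every species.
No 2 of the 7 transects cover everything (all 21 pairs fall short), so 3 is minimum.
Greedy (largest uncovered first) would take L1, L3, L2, L5 — 4 transects — but 3 suffice.

3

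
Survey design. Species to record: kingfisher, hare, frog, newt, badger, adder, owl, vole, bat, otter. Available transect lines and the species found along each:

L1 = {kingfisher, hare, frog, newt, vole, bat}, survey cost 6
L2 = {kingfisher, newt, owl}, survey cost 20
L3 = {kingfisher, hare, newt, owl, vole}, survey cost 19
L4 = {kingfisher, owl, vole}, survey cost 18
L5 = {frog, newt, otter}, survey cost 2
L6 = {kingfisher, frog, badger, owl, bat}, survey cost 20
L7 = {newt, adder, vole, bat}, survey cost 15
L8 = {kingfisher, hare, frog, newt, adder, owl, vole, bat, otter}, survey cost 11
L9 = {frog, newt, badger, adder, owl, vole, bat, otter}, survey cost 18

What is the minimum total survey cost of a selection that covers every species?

24

L1, L9 cover every species at survey cost 6 + 18 = 24.
Any cover uses at least 2 transects; among all covering selections none totals below 24.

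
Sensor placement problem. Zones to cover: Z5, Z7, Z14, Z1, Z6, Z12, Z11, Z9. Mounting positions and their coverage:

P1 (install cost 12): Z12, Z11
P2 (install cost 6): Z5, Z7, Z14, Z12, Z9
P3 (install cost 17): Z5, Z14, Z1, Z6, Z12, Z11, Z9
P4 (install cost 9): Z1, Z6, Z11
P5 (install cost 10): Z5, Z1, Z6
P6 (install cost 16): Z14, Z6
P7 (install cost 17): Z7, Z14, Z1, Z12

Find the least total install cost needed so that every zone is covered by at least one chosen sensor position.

P2, P4 cover every zone at install cost 6 + 9 = 15.
Any cover uses at least 2 sensor positions; among all covering selections none totals below 15.

15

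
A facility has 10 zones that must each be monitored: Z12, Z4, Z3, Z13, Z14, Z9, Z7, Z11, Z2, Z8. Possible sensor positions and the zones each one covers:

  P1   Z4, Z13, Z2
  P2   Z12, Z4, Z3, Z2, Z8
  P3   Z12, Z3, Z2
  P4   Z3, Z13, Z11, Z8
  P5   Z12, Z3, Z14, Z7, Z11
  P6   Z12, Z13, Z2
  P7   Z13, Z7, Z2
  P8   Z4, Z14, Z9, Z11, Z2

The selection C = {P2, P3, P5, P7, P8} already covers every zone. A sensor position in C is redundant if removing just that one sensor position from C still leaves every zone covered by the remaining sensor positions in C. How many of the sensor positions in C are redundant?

2

Drop P2: Z8 uncovered — not redundant.
Drop P3: the rest still cover every zone — redundant.
Drop P5: the rest still cover every zone — redundant.
Drop P7: Z13 uncovered — not redundant.
Drop P8: Z9 uncovered — not redundant.
2 redundant: P3, P5.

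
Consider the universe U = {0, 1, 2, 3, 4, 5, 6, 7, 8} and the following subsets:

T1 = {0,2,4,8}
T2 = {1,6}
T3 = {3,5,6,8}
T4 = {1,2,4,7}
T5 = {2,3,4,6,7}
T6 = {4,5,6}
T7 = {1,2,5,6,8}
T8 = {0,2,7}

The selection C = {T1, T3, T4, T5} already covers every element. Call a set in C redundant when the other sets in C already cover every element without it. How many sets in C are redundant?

Drop T1: 0 uncovered — not redundant.
Drop T3: 5 uncovered — not redundant.
Drop T4: 1 uncovered — not redundant.
Drop T5: the rest still cover every element — redundant.
1 redundant: T5.

1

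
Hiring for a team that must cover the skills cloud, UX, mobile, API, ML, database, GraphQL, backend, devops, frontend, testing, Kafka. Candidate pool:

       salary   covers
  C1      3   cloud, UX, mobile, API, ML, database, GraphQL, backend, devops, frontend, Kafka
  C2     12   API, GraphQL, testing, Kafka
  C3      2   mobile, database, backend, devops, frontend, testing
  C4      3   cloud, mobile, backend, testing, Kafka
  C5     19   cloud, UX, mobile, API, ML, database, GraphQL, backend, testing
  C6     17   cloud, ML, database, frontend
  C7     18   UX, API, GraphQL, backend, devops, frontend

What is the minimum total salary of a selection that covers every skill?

5

C1, C3 cover every skill at salary 3 + 2 = 5.
Any cover uses at least 2 candidates; among all covering selections none totals below 5.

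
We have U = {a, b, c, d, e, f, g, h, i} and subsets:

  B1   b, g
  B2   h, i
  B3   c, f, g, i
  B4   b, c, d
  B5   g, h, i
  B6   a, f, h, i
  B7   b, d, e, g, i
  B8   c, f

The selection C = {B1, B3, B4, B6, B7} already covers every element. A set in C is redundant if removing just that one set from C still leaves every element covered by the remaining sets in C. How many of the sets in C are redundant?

Drop B1: the rest still cover every element — redundant.
Drop B3: the rest still cover every element — redundant.
Drop B4: the rest still cover every element — redundant.
Drop B6: a, h uncovered — not redundant.
Drop B7: e uncovered — not redundant.
3 redundant: B1, B3, B4.

3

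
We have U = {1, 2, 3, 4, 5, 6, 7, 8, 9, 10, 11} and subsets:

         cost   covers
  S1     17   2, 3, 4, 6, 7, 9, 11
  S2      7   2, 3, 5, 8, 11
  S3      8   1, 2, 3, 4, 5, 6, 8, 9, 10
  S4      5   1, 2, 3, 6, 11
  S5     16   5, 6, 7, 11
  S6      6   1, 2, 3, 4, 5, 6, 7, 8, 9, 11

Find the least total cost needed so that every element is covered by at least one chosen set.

S3, S6 cover every element at cost 8 + 6 = 14.
Any cover uses at least 2 sets; among all covering selections none totals below 14.

14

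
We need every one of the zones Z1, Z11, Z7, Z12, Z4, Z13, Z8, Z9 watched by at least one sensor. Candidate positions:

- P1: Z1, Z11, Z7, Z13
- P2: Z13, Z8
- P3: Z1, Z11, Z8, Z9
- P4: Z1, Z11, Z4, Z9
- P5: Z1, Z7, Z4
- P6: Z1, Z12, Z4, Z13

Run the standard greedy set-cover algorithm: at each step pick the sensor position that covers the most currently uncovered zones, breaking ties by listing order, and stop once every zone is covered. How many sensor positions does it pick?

3

Pick 1: P1 covers 4 new zones (Z1, Z11, Z7, Z13).
Pick 2: P3 covers 2 new zones (Z8, Z9).
Pick 3: P6 covers 2 new zones (Z12, Z4).
Greedy uses 3 sensor positions.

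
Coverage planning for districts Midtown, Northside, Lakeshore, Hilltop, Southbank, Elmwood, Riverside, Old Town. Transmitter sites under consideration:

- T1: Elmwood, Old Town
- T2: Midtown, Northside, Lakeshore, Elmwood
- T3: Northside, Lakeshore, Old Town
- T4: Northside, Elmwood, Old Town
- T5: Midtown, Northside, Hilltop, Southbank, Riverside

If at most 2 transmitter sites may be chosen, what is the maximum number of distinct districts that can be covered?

7

Choosing T1, T5 covers {Midtown, Northside, Hilltop, Southbank, Elmwood, Riverside, Old Town} — 7 districts.
No choice of 2 transmitter sites does better; here Lakeshore is left uncovered.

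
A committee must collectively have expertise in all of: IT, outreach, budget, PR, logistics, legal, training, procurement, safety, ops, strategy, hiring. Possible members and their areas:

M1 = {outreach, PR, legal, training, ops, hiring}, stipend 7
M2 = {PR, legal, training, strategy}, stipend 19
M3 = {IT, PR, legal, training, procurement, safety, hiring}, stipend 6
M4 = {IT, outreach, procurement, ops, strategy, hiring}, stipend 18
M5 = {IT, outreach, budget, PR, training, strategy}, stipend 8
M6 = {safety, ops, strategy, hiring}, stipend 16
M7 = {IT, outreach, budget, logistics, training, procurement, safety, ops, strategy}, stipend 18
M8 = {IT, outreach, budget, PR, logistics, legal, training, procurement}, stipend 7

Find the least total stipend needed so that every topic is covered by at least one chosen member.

M6, M8 cover every topic at stipend 16 + 7 = 23.
Any cover uses at least 2 members; among all covering selections none totals below 23.

23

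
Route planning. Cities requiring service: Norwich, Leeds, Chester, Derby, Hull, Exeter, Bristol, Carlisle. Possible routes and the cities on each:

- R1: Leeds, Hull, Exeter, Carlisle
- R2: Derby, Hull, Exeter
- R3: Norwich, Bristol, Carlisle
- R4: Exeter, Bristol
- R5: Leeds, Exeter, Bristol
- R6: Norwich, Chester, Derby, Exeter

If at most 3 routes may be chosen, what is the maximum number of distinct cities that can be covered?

Choosing R1, R3, R6 covers {Norwich, Leeds, Chester, Derby, Hull, Exeter, Bristol, Carlisle} — 8 cities.
That is all 8 cities.

8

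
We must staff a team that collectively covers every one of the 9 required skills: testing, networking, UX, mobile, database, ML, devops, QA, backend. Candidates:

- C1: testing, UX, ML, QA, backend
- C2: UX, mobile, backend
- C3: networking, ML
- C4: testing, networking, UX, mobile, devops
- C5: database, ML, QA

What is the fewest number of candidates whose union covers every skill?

3

C1, C4, C5 together cover {testing, networking, UX, mobile, database, ML, devops, QA, backend} — every skill.
No 2 of the 5 candidates cover everything (all 10 pairs fall short), so 3 is minimum.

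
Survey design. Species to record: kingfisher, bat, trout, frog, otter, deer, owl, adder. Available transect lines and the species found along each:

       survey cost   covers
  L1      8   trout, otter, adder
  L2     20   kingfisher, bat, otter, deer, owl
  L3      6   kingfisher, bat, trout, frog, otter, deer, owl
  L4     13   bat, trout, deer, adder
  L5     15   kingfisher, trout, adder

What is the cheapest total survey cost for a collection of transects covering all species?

14

L1, L3 cover every species at survey cost 8 + 6 = 14.
Any cover uses at least 2 transects; among all covering selections none totals below 14.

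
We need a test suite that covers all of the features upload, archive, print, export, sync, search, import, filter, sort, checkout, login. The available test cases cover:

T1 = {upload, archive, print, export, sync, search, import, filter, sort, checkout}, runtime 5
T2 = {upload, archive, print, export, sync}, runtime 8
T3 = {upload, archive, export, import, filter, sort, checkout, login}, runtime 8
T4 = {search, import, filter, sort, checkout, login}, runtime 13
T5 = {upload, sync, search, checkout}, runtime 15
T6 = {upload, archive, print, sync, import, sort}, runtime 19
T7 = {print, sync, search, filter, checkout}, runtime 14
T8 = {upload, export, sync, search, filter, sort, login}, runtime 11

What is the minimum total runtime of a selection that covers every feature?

T1, T3 cover every feature at runtime 5 + 8 = 13.
Any cover uses at least 2 test cases; among all covering selections none totals below 13.

13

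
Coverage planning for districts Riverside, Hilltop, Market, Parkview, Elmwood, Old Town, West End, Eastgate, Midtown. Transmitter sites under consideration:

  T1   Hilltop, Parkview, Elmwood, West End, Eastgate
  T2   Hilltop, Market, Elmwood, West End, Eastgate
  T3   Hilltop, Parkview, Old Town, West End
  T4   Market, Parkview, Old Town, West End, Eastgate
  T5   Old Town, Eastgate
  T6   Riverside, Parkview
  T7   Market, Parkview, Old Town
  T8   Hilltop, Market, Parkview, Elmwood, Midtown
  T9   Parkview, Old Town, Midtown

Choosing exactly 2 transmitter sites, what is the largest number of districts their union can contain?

8

Choosing T2, T9 covers {Hilltop, Market, Parkview, Elmwood, Old Town, West End, Eastgate, Midtown} — 8 districts.
No choice of 2 transmitter sites does better; here Riverside is left uncovered.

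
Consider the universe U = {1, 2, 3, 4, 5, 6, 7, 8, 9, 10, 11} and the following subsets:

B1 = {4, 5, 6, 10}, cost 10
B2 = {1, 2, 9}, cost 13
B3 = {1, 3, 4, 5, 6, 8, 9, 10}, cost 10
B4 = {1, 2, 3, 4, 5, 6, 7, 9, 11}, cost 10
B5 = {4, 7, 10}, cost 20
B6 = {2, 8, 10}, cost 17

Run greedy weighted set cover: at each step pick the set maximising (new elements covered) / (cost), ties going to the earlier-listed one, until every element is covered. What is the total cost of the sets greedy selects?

20

Pick 1: B4 adds 9 new (1, 2, 3, 4, 5, 6, 7, 9, 11) at cost 10 (ratio 9/10).
Pick 2: B3 adds 2 new (8, 10) at cost 10 (ratio 2/10).
Greedy total cost: 10 + 10 = 20.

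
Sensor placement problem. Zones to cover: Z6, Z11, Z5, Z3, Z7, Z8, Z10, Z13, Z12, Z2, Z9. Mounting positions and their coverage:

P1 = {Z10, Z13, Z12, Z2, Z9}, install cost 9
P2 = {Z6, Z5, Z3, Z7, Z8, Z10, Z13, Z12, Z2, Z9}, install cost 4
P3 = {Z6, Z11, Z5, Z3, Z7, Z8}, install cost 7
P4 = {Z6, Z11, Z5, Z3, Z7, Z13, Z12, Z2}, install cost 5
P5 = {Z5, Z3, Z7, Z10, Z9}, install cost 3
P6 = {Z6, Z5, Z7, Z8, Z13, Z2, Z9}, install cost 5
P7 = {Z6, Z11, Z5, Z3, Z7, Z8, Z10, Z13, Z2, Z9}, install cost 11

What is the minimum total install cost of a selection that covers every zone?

9

P2, P4 cover every zone at install cost 4 + 5 = 9.
Any cover uses at least 2 sensor positions; among all covering selections none totals below 9.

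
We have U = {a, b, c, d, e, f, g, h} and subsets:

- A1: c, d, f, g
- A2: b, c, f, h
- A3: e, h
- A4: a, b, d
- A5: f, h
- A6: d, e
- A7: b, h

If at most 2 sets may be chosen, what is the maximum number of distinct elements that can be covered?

6

Choosing A1, A2 covers {b, c, d, f, g, h} — 6 elements.
No choice of 2 sets does better; here a, e are left uncovered.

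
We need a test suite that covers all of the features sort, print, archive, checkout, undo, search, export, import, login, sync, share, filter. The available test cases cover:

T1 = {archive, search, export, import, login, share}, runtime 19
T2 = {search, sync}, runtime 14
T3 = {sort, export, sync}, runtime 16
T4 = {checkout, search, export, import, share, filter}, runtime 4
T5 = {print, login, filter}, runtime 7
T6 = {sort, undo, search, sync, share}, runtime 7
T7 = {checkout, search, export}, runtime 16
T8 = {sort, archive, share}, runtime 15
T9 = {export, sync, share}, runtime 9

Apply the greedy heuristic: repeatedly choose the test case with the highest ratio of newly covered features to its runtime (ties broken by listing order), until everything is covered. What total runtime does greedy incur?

33

Pick 1: T4 adds 6 new (checkout, search, export, import, share, filter) at runtime 4 (ratio 6/4).
Pick 2: T6 adds 3 new (sort, undo, sync) at runtime 7 (ratio 3/7).
Pick 3: T5 adds 2 new (print, login) at runtime 7 (ratio 2/7).
Pick 4: T8 adds 1 new (archive) at runtime 15 (ratio 1/15).
Greedy total runtime: 4 + 7 + 7 + 15 = 33.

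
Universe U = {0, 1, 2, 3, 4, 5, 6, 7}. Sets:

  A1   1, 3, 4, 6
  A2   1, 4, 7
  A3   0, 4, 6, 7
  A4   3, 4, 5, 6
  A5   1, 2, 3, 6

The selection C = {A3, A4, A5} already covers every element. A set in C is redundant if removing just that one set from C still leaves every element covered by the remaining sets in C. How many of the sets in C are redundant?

Drop A3: 0, 7 uncovered — not redundant.
Drop A4: 5 uncovered — not redundant.
Drop A5: 1, 2 uncovered — not redundant.
None of the sets in C is redundant.

0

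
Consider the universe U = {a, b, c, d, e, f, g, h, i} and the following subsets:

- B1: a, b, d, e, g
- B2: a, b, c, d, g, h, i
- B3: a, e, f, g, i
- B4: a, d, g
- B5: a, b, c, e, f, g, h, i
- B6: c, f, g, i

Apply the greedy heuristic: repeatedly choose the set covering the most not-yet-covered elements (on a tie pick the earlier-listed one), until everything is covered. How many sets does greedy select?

Pick 1: B5 covers 8 new elements (a, b, c, e, f, g, h, i).
Pick 2: B1 covers 1 new elements (d).
Greedy uses 2 sets.

2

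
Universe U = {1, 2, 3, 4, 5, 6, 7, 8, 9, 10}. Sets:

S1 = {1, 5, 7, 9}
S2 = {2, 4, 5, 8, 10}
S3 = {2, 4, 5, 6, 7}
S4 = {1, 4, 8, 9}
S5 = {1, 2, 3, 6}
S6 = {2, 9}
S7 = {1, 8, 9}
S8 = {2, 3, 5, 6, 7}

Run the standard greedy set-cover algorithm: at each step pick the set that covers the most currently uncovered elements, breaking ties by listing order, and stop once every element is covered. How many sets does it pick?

3

Pick 1: S2 covers 5 new elements (2, 4, 5, 8, 10).
Pick 2: S1 covers 3 new elements (1, 7, 9).
Pick 3: S5 covers 2 new elements (3, 6).
Greedy uses 3 sets.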